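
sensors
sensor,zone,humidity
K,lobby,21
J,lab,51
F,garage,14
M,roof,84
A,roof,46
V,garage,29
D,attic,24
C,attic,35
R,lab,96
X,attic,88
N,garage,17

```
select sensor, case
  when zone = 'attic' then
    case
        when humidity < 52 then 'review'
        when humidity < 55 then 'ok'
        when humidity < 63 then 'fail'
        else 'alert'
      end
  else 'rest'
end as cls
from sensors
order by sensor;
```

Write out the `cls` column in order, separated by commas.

rest, review, review, rest, rest, rest, rest, rest, rest, rest, alert

sensor=A: zone='roof' → outer ELSE → rest
sensor=C: zone='attic' → inner[humidity < 52] → review
sensor=D: zone='attic' → inner[humidity < 52] → review
sensor=F: zone='garage' → outer ELSE → rest
sensor=J: zone='lab' → outer ELSE → rest
sensor=K: zone='lobby' → outer ELSE → rest
sensor=M: zone='roof' → outer ELSE → rest
sensor=N: zone='garage' → outer ELSE → rest
sensor=R: zone='lab' → outer ELSE → rest
sensor=V: zone='garage' → outer ELSE → rest
sensor=X: zone='attic' → inner[ELSE] → alert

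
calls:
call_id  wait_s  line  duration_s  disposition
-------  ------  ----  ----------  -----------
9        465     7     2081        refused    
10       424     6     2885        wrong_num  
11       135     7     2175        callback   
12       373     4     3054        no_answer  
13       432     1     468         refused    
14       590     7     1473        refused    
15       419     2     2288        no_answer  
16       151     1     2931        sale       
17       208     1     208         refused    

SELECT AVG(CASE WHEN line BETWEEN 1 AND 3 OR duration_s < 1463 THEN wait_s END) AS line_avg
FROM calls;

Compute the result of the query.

call_id=9: ✗
call_id=10: ✗
call_id=11: ✗
call_id=12: ✗
call_id=13: ✓ → 432
call_id=14: ✗
call_id=15: ✓ → 419
call_id=16: ✓ → 151
call_id=17: ✓ → 208
line_avg = (432 + 419 + 151 + 208) / 4 = 302.5

302.5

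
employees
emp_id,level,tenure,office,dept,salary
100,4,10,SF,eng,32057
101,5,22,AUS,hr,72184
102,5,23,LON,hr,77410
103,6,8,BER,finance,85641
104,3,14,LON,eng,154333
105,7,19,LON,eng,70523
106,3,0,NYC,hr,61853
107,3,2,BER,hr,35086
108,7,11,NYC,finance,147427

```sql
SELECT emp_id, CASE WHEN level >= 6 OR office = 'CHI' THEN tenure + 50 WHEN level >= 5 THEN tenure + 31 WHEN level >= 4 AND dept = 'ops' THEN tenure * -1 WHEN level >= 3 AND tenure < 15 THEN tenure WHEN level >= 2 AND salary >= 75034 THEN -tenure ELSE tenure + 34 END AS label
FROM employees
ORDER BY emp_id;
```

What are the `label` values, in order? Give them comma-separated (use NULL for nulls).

emp_id=100: level >= 3 AND tenure < 15 → 10
emp_id=101: level >= 5 → 53
emp_id=102: level >= 5 → 54
emp_id=103: level >= 6 OR office = 'CHI' → 58
emp_id=104: level >= 3 AND tenure < 15 → 14
emp_id=105: level >= 6 OR office = 'CHI' → 69
emp_id=106: level >= 3 AND tenure < 15 → 0
emp_id=107: level >= 3 AND tenure < 15 → 2
emp_id=108: level >= 6 OR office = 'CHI' → 61

10, 53, 54, 58, 14, 69, 0, 2, 61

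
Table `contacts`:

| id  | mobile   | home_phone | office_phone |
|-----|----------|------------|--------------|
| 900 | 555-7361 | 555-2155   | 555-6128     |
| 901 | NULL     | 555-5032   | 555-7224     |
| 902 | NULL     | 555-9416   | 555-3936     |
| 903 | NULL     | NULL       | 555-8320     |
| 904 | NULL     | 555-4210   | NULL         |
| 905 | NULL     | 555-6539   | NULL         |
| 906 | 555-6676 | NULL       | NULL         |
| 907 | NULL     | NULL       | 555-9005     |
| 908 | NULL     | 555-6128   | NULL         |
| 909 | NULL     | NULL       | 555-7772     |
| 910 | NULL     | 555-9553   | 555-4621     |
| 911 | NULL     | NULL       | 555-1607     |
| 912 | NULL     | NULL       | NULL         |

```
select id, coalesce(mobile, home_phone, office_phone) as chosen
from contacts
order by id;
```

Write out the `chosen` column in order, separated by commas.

555-7361, 555-5032, 555-9416, 555-8320, 555-4210, 555-6539, 555-6676, 555-9005, 555-6128, 555-7772, 555-9553, 555-1607, NULL

id=900: mobile=555-7361 → 555-7361
id=901: mobile=NULL, home_phone=555-5032 → 555-5032
id=902: mobile=NULL, home_phone=555-9416 → 555-9416
id=903: mobile=NULL, home_phone=NULL, office_phone=555-8320 → 555-8320
id=904: mobile=NULL, home_phone=555-4210 → 555-4210
id=905: mobile=NULL, home_phone=555-6539 → 555-6539
id=906: mobile=555-6676 → 555-6676
id=907: mobile=NULL, home_phone=NULL, office_phone=555-9005 → 555-9005
id=908: mobile=NULL, home_phone=555-6128 → 555-6128
id=909: mobile=NULL, home_phone=NULL, office_phone=555-7772 → 555-7772
id=910: mobile=NULL, home_phone=555-9553 → 555-9553
id=911: mobile=NULL, home_phone=NULL, office_phone=555-1607 → 555-1607
id=912: mobile=NULL, home_phone=NULL, office_phone=NULL (all NULL) → NULL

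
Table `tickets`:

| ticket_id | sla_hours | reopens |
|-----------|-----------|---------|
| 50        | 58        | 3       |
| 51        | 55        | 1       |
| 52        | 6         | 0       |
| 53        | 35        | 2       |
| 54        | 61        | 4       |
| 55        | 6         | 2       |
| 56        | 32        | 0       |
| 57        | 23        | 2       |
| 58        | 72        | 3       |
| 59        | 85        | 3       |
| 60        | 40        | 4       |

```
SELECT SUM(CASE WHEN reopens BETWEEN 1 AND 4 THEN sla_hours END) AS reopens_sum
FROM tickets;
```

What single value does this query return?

ticket_id=50: ✓ → 58
ticket_id=51: ✓ → 55
ticket_id=52: ✗
ticket_id=53: ✓ → 35
ticket_id=54: ✓ → 61
ticket_id=55: ✓ → 6
ticket_id=56: ✗
ticket_id=57: ✓ → 23
ticket_id=58: ✓ → 72
ticket_id=59: ✓ → 85
ticket_id=60: ✓ → 40
reopens_sum = 58 + 55 + 35 + 61 + 6 + 23 + 72 + 85 + 40 = 435

435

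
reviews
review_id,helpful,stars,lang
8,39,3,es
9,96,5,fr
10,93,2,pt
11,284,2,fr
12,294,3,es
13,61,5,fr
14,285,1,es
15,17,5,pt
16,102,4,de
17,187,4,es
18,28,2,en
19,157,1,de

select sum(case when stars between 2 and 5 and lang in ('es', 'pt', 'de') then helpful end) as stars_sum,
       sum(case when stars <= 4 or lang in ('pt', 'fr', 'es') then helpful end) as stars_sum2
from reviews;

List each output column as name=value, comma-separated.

[stars_sum: stars between 2 and 5 and lang in ('es', 'pt', 'de')]
review_id=8: ✓ → 39
review_id=9: ✗
review_id=10: ✓ → 93
review_id=11: ✗
review_id=12: ✓ → 294
review_id=13: ✗
review_id=14: ✗
review_id=15: ✓ → 17
review_id=16: ✓ → 102
review_id=17: ✓ → 187
review_id=18: ✗
review_id=19: ✗
stars_sum = 39 + 93 + 294 + 17 + 102 + 187 = 732
—
[stars_sum2: stars <= 4 or lang in ('pt', 'fr', 'es')]
review_id=8: ✓ → 39
review_id=9: ✓ → 96
review_id=10: ✓ → 93
review_id=11: ✓ → 284
review_id=12: ✓ → 294
review_id=13: ✓ → 61
review_id=14: ✓ → 285
review_id=15: ✓ → 17
review_id=16: ✓ → 102
review_id=17: ✓ → 187
review_id=18: ✓ → 28
review_id=19: ✓ → 157
stars_sum2 = 39 + 96 + 93 + 284 + 294 + 61 + 285 + 17 + 102 + 187 + 28 + 157 = 1643

stars_sum=732, stars_sum2=1643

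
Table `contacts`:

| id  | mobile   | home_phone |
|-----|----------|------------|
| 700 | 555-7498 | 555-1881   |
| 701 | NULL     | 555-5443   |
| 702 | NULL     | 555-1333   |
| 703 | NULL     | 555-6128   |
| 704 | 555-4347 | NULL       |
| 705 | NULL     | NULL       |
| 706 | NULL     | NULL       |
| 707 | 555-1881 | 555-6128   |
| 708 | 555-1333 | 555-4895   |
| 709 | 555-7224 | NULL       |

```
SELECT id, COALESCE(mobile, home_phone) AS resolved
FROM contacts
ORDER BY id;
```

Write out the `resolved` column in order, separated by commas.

id=700: mobile=555-7498 → 555-7498
id=701: mobile=NULL, home_phone=555-5443 → 555-5443
id=702: mobile=NULL, home_phone=555-1333 → 555-1333
id=703: mobile=NULL, home_phone=555-6128 → 555-6128
id=704: mobile=555-4347 → 555-4347
id=705: mobile=NULL, home_phone=NULL (all NULL) → NULL
id=706: mobile=NULL, home_phone=NULL (all NULL) → NULL
id=707: mobile=555-1881 → 555-1881
id=708: mobile=555-1333 → 555-1333
id=709: mobile=555-7224 → 555-7224

555-7498, 555-5443, 555-1333, 555-6128, 555-4347, NULL, NULL, 555-1881, 555-1333, 555-7224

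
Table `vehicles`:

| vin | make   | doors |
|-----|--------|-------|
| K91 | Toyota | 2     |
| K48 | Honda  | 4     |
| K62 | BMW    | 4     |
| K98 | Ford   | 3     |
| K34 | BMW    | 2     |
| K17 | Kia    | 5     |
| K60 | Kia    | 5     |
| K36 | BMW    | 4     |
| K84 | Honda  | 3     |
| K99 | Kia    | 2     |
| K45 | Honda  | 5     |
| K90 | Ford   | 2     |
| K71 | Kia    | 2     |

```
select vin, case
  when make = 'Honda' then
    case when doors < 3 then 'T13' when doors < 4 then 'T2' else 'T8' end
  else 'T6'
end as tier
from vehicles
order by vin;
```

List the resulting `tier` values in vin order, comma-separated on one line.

T6, T6, T6, T8, T8, T6, T6, T6, T2, T6, T6, T6, T6

vin=K17: make='Kia' → outer ELSE → T6
vin=K34: make='BMW' → outer ELSE → T6
vin=K36: make='BMW' → outer ELSE → T6
vin=K45: make='Honda' → inner[ELSE] → T8
vin=K48: make='Honda' → inner[ELSE] → T8
vin=K60: make='Kia' → outer ELSE → T6
vin=K62: make='BMW' → outer ELSE → T6
vin=K71: make='Kia' → outer ELSE → T6
vin=K84: make='Honda' → inner[doors < 4] → T2
vin=K90: make='Ford' → outer ELSE → T6
vin=K91: make='Toyota' → outer ELSE → T6
vin=K98: make='Ford' → outer ELSE → T6
vin=K99: make='Kia' → outer ELSE → T6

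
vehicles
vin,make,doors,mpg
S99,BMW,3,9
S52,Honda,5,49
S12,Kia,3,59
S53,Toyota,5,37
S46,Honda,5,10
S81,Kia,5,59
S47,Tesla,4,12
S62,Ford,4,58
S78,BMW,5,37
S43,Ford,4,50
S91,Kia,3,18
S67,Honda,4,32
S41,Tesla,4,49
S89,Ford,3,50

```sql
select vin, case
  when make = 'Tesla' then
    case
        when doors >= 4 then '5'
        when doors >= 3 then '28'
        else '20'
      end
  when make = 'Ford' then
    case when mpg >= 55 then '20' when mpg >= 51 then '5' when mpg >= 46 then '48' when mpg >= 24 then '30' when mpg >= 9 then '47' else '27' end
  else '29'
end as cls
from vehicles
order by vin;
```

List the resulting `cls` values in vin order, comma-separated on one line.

vin=S12: make='Kia' → outer ELSE → 29
vin=S41: make='Tesla' → inner[doors >= 4] → 5
vin=S43: make='Ford' → inner[mpg >= 46] → 48
vin=S46: make='Honda' → outer ELSE → 29
vin=S47: make='Tesla' → inner[doors >= 4] → 5
vin=S52: make='Honda' → outer ELSE → 29
vin=S53: make='Toyota' → outer ELSE → 29
vin=S62: make='Ford' → inner[mpg >= 55] → 20
vin=S67: make='Honda' → outer ELSE → 29
vin=S78: make='BMW' → outer ELSE → 29
vin=S81: make='Kia' → outer ELSE → 29
vin=S89: make='Ford' → inner[mpg >= 46] → 48
vin=S91: make='Kia' → outer ELSE → 29
vin=S99: make='BMW' → outer ELSE → 29

29, 5, 48, 29, 5, 29, 29, 20, 29, 29, 29, 48, 29, 29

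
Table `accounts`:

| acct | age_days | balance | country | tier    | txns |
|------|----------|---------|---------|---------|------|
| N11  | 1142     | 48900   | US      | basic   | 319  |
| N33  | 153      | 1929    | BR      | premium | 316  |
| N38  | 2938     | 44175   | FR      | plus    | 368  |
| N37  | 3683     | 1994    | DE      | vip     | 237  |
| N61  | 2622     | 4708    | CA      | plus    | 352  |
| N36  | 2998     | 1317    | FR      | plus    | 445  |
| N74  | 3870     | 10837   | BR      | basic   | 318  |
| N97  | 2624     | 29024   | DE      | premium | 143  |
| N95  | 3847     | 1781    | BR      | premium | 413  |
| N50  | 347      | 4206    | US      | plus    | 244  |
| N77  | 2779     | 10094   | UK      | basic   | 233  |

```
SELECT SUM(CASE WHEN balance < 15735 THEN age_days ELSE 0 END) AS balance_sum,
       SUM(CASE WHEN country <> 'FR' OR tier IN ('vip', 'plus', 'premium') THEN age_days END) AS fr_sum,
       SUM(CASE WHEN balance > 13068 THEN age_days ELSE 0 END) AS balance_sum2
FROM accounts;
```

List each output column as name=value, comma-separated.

[balance_sum: balance < 15735]
acct=N11: ✗
acct=N33: ✓ → 153
acct=N38: ✗
acct=N37: ✓ → 3683
acct=N61: ✓ → 2622
acct=N36: ✓ → 2998
acct=N74: ✓ → 3870
acct=N97: ✗
acct=N95: ✓ → 3847
acct=N50: ✓ → 347
acct=N77: ✓ → 2779
balance_sum = 153 + 3683 + 2622 + 2998 + 3870 + 3847 + 347 + 2779 = 20299
—
[fr_sum: country <> 'FR' OR tier IN ('vip', 'plus', 'premium')]
acct=N11: ✓ → 1142
acct=N33: ✓ → 153
acct=N38: ✓ → 2938
acct=N37: ✓ → 3683
acct=N61: ✓ → 2622
acct=N36: ✓ → 2998
acct=N74: ✓ → 3870
acct=N97: ✓ → 2624
acct=N95: ✓ → 3847
acct=N50: ✓ → 347
acct=N77: ✓ → 2779
fr_sum = 1142 + 153 + 2938 + 3683 + 2622 + 2998 + 3870 + 2624 + 3847 + 347 + 2779 = 27003
—
[balance_sum2: balance > 13068]
acct=N11: ✓ → 1142
acct=N33: ✗
acct=N38: ✓ → 2938
acct=N37: ✗
acct=N61: ✗
acct=N36: ✗
acct=N74: ✗
acct=N97: ✓ → 2624
acct=N95: ✗
acct=N50: ✗
acct=N77: ✗
balance_sum2 = 1142 + 2938 + 2624 = 6704

balance_sum=20299, fr_sum=27003, balance_sum2=6704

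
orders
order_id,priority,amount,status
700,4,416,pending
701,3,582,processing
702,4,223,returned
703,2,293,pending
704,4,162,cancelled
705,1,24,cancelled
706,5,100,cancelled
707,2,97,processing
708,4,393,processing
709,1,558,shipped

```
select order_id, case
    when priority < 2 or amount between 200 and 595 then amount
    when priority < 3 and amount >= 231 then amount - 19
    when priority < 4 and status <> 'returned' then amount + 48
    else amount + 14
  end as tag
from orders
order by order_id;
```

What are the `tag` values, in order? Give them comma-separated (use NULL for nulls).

416, 582, 223, 293, 176, 24, 114, 145, 393, 558

order_id=700: priority < 2 or amount between 200 and 595 → 416
order_id=701: priority < 2 or amount between 200 and 595 → 582
order_id=702: priority < 2 or amount between 200 and 595 → 223
order_id=703: priority < 2 or amount between 200 and 595 → 293
order_id=704: ELSE → 176
order_id=705: priority < 2 or amount between 200 and 595 → 24
order_id=706: ELSE → 114
order_id=707: priority < 4 and status <> 'returned' → 145
order_id=708: priority < 2 or amount between 200 and 595 → 393
order_id=709: priority < 2 or amount between 200 and 595 → 558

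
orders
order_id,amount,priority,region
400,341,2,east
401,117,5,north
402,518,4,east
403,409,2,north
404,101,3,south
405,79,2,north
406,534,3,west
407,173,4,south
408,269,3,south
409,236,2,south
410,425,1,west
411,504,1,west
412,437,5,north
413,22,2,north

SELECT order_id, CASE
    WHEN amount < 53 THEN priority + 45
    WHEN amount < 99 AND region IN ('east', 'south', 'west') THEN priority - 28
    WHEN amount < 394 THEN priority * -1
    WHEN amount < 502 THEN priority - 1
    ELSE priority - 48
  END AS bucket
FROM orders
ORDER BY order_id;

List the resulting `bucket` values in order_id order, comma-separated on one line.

-2, -5, -44, 1, -3, -2, -45, -4, -3, -2, 0, -47, 4, 47

order_id=400: amount < 394 → -2
order_id=401: amount < 394 → -5
order_id=402: ELSE → -44
order_id=403: amount < 502 → 1
order_id=404: amount < 394 → -3
order_id=405: amount < 394 → -2
order_id=406: ELSE → -45
order_id=407: amount < 394 → -4
order_id=408: amount < 394 → -3
order_id=409: amount < 394 → -2
order_id=410: amount < 502 → 0
order_id=411: ELSE → -47
order_id=412: amount < 502 → 4
order_id=413: amount < 53 → 47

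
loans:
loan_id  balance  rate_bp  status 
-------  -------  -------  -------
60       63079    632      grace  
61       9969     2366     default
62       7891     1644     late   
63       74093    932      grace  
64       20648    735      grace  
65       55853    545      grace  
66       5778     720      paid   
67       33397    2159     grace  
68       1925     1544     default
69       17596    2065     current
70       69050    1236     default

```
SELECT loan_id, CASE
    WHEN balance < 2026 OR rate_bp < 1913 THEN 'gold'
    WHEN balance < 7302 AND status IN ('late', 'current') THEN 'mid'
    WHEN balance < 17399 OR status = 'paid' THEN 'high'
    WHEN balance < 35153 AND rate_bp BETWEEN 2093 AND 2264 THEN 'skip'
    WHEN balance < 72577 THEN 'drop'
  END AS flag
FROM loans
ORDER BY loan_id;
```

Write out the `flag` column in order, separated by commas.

loan_id=60: balance < 2026 OR rate_bp < 1913 → gold
loan_id=61: balance < 17399 OR status = 'paid' → high
loan_id=62: balance < 2026 OR rate_bp < 1913 → gold
loan_id=63: balance < 2026 OR rate_bp < 1913 → gold
loan_id=64: balance < 2026 OR rate_bp < 1913 → gold
loan_id=65: balance < 2026 OR rate_bp < 1913 → gold
loan_id=66: balance < 2026 OR rate_bp < 1913 → gold
loan_id=67: balance < 35153 AND rate_bp BETWEEN 2093 AND 2264 → skip
loan_id=68: balance < 2026 OR rate_bp < 1913 → gold
loan_id=69: balance < 72577 → drop
loan_id=70: balance < 2026 OR rate_bp < 1913 → gold

gold, high, gold, gold, gold, gold, gold, skip, gold, drop, gold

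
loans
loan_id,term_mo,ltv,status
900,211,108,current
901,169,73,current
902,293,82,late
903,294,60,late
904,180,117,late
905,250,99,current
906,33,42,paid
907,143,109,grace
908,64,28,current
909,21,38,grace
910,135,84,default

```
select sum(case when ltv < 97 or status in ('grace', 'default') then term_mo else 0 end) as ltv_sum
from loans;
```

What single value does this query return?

loan_id=900: ✗
loan_id=901: ✓ → 169
loan_id=902: ✓ → 293
loan_id=903: ✓ → 294
loan_id=904: ✗
loan_id=905: ✗
loan_id=906: ✓ → 33
loan_id=907: ✓ → 143
loan_id=908: ✓ → 64
loan_id=909: ✓ → 21
loan_id=910: ✓ → 135
ltv_sum = 169 + 293 + 294 + 33 + 143 + 64 + 21 + 135 = 1152

1152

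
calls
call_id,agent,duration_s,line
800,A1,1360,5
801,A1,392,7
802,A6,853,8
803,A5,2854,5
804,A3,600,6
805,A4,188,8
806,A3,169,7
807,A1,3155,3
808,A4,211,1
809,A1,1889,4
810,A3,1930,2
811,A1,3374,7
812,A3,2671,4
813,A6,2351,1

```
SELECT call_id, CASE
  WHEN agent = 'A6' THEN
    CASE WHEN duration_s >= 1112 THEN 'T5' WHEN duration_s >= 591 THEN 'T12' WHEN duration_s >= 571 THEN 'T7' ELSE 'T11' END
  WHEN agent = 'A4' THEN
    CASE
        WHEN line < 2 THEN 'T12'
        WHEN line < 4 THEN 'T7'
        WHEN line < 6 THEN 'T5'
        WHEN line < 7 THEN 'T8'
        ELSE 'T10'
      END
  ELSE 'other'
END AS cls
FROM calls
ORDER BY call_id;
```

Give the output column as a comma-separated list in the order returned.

other, other, T12, other, other, T10, other, other, T12, other, other, other, other, T5

call_id=800: agent='A1' → outer ELSE → other
call_id=801: agent='A1' → outer ELSE → other
call_id=802: agent='A6' → inner[duration_s >= 591] → T12
call_id=803: agent='A5' → outer ELSE → other
call_id=804: agent='A3' → outer ELSE → other
call_id=805: agent='A4' → inner[ELSE] → T10
call_id=806: agent='A3' → outer ELSE → other
call_id=807: agent='A1' → outer ELSE → other
call_id=808: agent='A4' → inner[line < 2] → T12
call_id=809: agent='A1' → outer ELSE → other
call_id=810: agent='A3' → outer ELSE → other
call_id=811: agent='A1' → outer ELSE → other
call_id=812: agent='A3' → outer ELSE → other
call_id=813: agent='A6' → inner[duration_s >= 1112] → T5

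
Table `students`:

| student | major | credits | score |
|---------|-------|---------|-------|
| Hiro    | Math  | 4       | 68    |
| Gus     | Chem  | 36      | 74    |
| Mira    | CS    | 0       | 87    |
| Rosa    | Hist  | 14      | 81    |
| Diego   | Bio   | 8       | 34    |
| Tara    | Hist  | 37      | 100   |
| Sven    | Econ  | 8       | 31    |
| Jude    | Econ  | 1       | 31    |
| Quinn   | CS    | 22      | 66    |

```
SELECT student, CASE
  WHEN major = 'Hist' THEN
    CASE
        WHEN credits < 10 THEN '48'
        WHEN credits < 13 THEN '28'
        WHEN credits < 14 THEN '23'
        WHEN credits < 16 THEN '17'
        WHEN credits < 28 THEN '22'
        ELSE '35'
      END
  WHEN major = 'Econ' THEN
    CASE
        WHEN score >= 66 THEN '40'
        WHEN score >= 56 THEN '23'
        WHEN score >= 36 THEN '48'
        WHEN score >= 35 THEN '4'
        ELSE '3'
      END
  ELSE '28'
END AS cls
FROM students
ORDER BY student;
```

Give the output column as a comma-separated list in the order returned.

28, 28, 28, 3, 28, 28, 17, 3, 35

student=Diego: major='Bio' → outer ELSE → 28
student=Gus: major='Chem' → outer ELSE → 28
student=Hiro: major='Math' → outer ELSE → 28
student=Jude: major='Econ' → inner[ELSE] → 3
student=Mira: major='CS' → outer ELSE → 28
student=Quinn: major='CS' → outer ELSE → 28
student=Rosa: major='Hist' → inner[credits < 16] → 17
student=Sven: major='Econ' → inner[ELSE] → 3
student=Tara: major='Hist' → inner[ELSE] → 35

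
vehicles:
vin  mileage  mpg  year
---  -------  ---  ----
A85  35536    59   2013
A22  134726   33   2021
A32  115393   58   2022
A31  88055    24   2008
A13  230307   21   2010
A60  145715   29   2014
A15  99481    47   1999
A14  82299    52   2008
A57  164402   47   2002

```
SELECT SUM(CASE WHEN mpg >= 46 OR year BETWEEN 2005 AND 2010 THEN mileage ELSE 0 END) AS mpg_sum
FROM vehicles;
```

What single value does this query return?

815473

vin=A85: ✓ → 35536
vin=A22: ✗
vin=A32: ✓ → 115393
vin=A31: ✓ → 88055
vin=A13: ✓ → 230307
vin=A60: ✗
vin=A15: ✓ → 99481
vin=A14: ✓ → 82299
vin=A57: ✓ → 164402
mpg_sum = 35536 + 115393 + 88055 + 230307 + 99481 + 82299 + 164402 = 815473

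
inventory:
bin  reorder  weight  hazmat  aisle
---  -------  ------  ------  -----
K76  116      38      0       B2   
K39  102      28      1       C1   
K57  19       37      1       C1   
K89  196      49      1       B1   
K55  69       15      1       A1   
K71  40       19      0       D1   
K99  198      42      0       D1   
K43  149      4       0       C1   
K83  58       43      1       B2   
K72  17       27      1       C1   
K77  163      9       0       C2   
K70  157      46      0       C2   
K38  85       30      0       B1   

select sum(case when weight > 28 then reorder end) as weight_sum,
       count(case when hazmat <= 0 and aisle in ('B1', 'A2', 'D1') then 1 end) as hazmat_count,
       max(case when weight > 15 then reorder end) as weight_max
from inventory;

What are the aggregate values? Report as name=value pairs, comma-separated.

weight_sum=829, hazmat_count=3, weight_max=198

[weight_sum: weight > 28]
bin=K76: ✓ → 116
bin=K39: ✗
bin=K57: ✓ → 19
bin=K89: ✓ → 196
bin=K55: ✗
bin=K71: ✗
bin=K99: ✓ → 198
bin=K43: ✗
bin=K83: ✓ → 58
bin=K72: ✗
bin=K77: ✗
bin=K70: ✓ → 157
bin=K38: ✓ → 85
weight_sum = 116 + 19 + 196 + 198 + 58 + 157 + 85 = 829
—
[hazmat_count: hazmat <= 0 and aisle in ('B1', 'A2', 'D1')]
bin=K76: ✗
bin=K39: ✗
bin=K57: ✗
bin=K89: ✗
bin=K55: ✗
bin=K71: ✓ → 1
bin=K99: ✓ → 1
bin=K43: ✗
bin=K83: ✗
bin=K72: ✗
bin=K77: ✗
bin=K70: ✗
bin=K38: ✓ → 1
hazmat_count = COUNT(1, 1, 1) = 3
—
[weight_max: weight > 15]
bin=K76: ✓ → 116
bin=K39: ✓ → 102
bin=K57: ✓ → 19
bin=K89: ✓ → 196
bin=K55: ✗
bin=K71: ✓ → 40
bin=K99: ✓ → 198
bin=K43: ✗
bin=K83: ✓ → 58
bin=K72: ✓ → 17
bin=K77: ✗
bin=K70: ✓ → 157
bin=K38: ✓ → 85
weight_max = MAX(116, 102, 19, 196, 40, 198, 58, 17, 157, 85) = 198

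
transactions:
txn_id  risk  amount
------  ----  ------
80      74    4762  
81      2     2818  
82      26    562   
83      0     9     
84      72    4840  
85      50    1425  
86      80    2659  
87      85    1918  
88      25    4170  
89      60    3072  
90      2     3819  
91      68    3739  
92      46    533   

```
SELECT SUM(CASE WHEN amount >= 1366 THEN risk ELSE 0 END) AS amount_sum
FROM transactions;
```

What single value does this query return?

518

txn_id=80: ✓ → 74
txn_id=81: ✓ → 2
txn_id=82: ✗
txn_id=83: ✗
txn_id=84: ✓ → 72
txn_id=85: ✓ → 50
txn_id=86: ✓ → 80
txn_id=87: ✓ → 85
txn_id=88: ✓ → 25
txn_id=89: ✓ → 60
txn_id=90: ✓ → 2
txn_id=91: ✓ → 68
txn_id=92: ✗
amount_sum = 74 + 2 + 72 + 50 + 80 + 85 + 25 + 60 + 2 + 68 = 518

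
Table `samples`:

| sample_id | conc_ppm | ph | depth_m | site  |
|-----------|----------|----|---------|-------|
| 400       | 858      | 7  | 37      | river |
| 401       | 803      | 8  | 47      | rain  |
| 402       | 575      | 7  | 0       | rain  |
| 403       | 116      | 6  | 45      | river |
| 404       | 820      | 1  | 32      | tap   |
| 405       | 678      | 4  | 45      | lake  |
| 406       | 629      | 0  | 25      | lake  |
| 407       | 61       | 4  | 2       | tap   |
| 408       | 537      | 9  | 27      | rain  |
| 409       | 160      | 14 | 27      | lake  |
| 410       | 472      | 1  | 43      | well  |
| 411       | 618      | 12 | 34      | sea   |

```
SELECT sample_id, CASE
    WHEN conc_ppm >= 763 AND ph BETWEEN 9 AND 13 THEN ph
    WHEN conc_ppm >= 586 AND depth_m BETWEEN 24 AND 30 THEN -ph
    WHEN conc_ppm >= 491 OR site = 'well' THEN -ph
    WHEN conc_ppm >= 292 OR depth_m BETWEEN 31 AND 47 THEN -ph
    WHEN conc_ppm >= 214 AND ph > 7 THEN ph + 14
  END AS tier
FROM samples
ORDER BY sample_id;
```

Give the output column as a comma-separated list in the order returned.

-7, -8, -7, -6, -1, -4, 0, NULL, -9, NULL, -1, -12

sample_id=400: conc_ppm >= 491 OR site = 'well' → -7
sample_id=401: conc_ppm >= 491 OR site = 'well' → -8
sample_id=402: conc_ppm >= 491 OR site = 'well' → -7
sample_id=403: conc_ppm >= 292 OR depth_m BETWEEN 31 AND 47 → -6
sample_id=404: conc_ppm >= 491 OR site = 'well' → -1
sample_id=405: conc_ppm >= 491 OR site = 'well' → -4
sample_id=406: conc_ppm >= 586 AND depth_m BETWEEN 24 AND 30 → 0
sample_id=407: (no match → NULL) → NULL
sample_id=408: conc_ppm >= 491 OR site = 'well' → -9
sample_id=409: (no match → NULL) → NULL
sample_id=410: conc_ppm >= 491 OR site = 'well' → -1
sample_id=411: conc_ppm >= 491 OR site = 'well' → -12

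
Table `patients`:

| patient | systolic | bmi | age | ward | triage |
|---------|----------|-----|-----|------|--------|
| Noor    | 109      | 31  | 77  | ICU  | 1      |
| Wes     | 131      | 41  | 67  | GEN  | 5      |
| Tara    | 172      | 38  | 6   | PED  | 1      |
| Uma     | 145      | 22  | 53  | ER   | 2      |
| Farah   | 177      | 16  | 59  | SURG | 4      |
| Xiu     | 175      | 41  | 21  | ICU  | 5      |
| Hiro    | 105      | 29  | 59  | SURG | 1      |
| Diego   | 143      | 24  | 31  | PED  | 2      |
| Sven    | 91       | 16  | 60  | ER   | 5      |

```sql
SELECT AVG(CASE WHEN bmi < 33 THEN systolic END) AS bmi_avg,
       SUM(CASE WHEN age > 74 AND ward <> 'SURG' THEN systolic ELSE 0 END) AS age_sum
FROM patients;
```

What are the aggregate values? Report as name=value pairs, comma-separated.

[bmi_avg: bmi < 33]
patient=Noor: ✓ → 109
patient=Wes: ✗
patient=Tara: ✗
patient=Uma: ✓ → 145
patient=Farah: ✓ → 177
patient=Xiu: ✗
patient=Hiro: ✓ → 105
patient=Diego: ✓ → 143
patient=Sven: ✓ → 91
bmi_avg = (109 + 145 + 177 + 105 + 143 + 91) / 6 = 128.3333333333
—
[age_sum: age > 74 AND ward <> 'SURG']
patient=Noor: ✓ → 109
patient=Wes: ✗
patient=Tara: ✗
patient=Uma: ✗
patient=Farah: ✗
patient=Xiu: ✗
patient=Hiro: ✗
patient=Diego: ✗
patient=Sven: ✗
age_sum = 109

bmi_avg=128.3333333333, age_sum=109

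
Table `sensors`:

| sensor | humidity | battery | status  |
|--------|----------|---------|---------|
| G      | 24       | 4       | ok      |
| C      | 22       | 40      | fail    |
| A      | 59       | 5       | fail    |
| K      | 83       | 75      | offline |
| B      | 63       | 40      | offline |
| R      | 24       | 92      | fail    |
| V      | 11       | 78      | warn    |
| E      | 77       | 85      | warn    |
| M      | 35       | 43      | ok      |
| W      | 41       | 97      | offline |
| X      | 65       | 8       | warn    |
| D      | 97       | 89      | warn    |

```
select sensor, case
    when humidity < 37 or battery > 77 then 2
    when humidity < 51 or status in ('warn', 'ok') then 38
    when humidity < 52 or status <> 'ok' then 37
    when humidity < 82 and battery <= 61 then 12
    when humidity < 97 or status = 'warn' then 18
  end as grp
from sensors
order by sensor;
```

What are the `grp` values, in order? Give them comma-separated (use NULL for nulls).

sensor=A: humidity < 52 or status <> 'ok' → 37
sensor=B: humidity < 52 or status <> 'ok' → 37
sensor=C: humidity < 37 or battery > 77 → 2
sensor=D: humidity < 37 or battery > 77 → 2
sensor=E: humidity < 37 or battery > 77 → 2
sensor=G: humidity < 37 or battery > 77 → 2
sensor=K: humidity < 52 or status <> 'ok' → 37
sensor=M: humidity < 37 or battery > 77 → 2
sensor=R: humidity < 37 or battery > 77 → 2
sensor=V: humidity < 37 or battery > 77 → 2
sensor=W: humidity < 37 or battery > 77 → 2
sensor=X: humidity < 51 or status in ('warn', 'ok') → 38

37, 37, 2, 2, 2, 2, 37, 2, 2, 2, 2, 38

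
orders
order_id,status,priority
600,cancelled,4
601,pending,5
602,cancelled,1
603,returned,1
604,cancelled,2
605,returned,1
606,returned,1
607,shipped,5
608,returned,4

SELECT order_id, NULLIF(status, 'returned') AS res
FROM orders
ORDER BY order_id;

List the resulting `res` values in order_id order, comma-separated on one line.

order_id=600: status=cancelled vs returned: differ → cancelled
order_id=601: status=pending vs returned: differ → pending
order_id=602: status=cancelled vs returned: differ → cancelled
order_id=603: status=returned vs returned: equal → NULL
order_id=604: status=cancelled vs returned: differ → cancelled
order_id=605: status=returned vs returned: equal → NULL
order_id=606: status=returned vs returned: equal → NULL
order_id=607: status=shipped vs returned: differ → shipped
order_id=608: status=returned vs returned: equal → NULL

cancelled, pending, cancelled, NULL, cancelled, NULL, NULL, shipped, NULL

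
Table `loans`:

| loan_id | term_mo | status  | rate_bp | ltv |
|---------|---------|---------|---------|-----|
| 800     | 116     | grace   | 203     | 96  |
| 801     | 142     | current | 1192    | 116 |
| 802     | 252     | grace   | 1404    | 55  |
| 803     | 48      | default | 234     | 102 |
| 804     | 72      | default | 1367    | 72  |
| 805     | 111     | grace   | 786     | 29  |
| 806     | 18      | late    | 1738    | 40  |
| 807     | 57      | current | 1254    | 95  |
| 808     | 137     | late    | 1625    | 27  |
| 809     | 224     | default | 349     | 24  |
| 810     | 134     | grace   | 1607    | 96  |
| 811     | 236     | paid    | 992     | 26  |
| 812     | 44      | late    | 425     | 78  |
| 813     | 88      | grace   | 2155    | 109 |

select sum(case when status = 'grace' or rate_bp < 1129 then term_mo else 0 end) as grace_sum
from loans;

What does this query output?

1253

loan_id=800: ✓ → 116
loan_id=801: ✗
loan_id=802: ✓ → 252
loan_id=803: ✓ → 48
loan_id=804: ✗
loan_id=805: ✓ → 111
loan_id=806: ✗
loan_id=807: ✗
loan_id=808: ✗
loan_id=809: ✓ → 224
loan_id=810: ✓ → 134
loan_id=811: ✓ → 236
loan_id=812: ✓ → 44
loan_id=813: ✓ → 88
grace_sum = 116 + 252 + 48 + 111 + 224 + 134 + 236 + 44 + 88 = 1253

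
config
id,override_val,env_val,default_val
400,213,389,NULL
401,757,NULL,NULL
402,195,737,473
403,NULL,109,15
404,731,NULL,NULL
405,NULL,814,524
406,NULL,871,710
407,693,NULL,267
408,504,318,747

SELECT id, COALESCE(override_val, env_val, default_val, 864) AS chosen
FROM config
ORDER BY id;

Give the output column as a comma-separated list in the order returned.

id=400: override_val=213 → 213
id=401: override_val=757 → 757
id=402: override_val=195 → 195
id=403: override_val=NULL, env_val=109 → 109
id=404: override_val=731 → 731
id=405: override_val=NULL, env_val=814 → 814
id=406: override_val=NULL, env_val=871 → 871
id=407: override_val=693 → 693
id=408: override_val=504 → 504

213, 757, 195, 109, 731, 814, 871, 693, 504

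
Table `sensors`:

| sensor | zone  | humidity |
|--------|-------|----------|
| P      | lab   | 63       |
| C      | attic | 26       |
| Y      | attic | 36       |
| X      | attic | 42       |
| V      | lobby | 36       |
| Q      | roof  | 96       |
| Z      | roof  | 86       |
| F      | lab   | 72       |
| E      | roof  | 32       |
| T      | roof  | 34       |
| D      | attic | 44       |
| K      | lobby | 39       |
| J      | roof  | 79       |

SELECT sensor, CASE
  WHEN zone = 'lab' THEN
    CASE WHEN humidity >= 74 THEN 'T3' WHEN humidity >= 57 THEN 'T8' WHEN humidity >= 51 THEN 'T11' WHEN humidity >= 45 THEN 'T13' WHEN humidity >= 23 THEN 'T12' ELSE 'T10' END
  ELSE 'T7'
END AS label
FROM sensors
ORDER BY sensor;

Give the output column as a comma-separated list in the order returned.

sensor=C: zone='attic' → outer ELSE → T7
sensor=D: zone='attic' → outer ELSE → T7
sensor=E: zone='roof' → outer ELSE → T7
sensor=F: zone='lab' → inner[humidity >= 57] → T8
sensor=J: zone='roof' → outer ELSE → T7
sensor=K: zone='lobby' → outer ELSE → T7
sensor=P: zone='lab' → inner[humidity >= 57] → T8
sensor=Q: zone='roof' → outer ELSE → T7
sensor=T: zone='roof' → outer ELSE → T7
sensor=V: zone='lobby' → outer ELSE → T7
sensor=X: zone='attic' → outer ELSE → T7
sensor=Y: zone='attic' → outer ELSE → T7
sensor=Z: zone='roof' → outer ELSE → T7

T7, T7, T7, T8, T7, T7, T8, T7, T7, T7, T7, T7, T7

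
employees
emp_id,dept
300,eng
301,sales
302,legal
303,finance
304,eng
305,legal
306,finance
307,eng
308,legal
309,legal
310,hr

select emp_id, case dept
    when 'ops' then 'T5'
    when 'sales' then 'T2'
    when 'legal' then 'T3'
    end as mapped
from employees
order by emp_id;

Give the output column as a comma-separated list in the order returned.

NULL, T2, T3, NULL, NULL, T3, NULL, NULL, T3, T3, NULL

emp_id=300: (no match → NULL) → NULL
emp_id=301: dept='sales' → T2
emp_id=302: dept='legal' → T3
emp_id=303: (no match → NULL) → NULL
emp_id=304: (no match → NULL) → NULL
emp_id=305: dept='legal' → T3
emp_id=306: (no match → NULL) → NULL
emp_id=307: (no match → NULL) → NULL
emp_id=308: dept='legal' → T3
emp_id=309: dept='legal' → T3
emp_id=310: (no match → NULL) → NULL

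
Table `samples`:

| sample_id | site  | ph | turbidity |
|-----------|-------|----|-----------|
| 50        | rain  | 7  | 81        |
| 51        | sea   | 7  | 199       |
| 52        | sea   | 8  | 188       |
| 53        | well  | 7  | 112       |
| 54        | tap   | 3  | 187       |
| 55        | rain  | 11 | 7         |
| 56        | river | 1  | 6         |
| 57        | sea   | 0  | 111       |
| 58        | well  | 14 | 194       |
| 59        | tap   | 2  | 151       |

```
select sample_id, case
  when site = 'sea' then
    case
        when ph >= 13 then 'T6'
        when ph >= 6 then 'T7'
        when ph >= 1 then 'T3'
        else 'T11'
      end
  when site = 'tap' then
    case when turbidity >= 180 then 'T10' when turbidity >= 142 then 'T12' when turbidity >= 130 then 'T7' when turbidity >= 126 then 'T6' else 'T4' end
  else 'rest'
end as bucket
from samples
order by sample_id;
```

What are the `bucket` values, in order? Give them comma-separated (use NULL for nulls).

sample_id=50: site='rain' → outer ELSE → rest
sample_id=51: site='sea' → inner[ph >= 6] → T7
sample_id=52: site='sea' → inner[ph >= 6] → T7
sample_id=53: site='well' → outer ELSE → rest
sample_id=54: site='tap' → inner[turbidity >= 180] → T10
sample_id=55: site='rain' → outer ELSE → rest
sample_id=56: site='river' → outer ELSE → rest
sample_id=57: site='sea' → inner[ELSE] → T11
sample_id=58: site='well' → outer ELSE → rest
sample_id=59: site='tap' → inner[turbidity >= 142] → T12

rest, T7, T7, rest, T10, rest, rest, T11, rest, T12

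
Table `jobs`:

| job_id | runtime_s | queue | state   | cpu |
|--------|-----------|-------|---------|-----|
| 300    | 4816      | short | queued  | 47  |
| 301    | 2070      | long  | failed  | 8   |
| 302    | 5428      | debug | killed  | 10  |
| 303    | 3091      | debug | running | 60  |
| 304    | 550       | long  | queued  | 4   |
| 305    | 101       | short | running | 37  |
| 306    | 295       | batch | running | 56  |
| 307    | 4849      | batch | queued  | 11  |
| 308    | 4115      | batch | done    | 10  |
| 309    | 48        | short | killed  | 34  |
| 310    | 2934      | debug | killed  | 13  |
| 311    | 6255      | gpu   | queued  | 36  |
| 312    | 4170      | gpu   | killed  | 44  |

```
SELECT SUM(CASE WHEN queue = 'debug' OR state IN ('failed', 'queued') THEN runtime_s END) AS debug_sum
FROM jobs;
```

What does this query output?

job_id=300: ✓ → 4816
job_id=301: ✓ → 2070
job_id=302: ✓ → 5428
job_id=303: ✓ → 3091
job_id=304: ✓ → 550
job_id=305: ✗
job_id=306: ✗
job_id=307: ✓ → 4849
job_id=308: ✗
job_id=309: ✗
job_id=310: ✓ → 2934
job_id=311: ✓ → 6255
job_id=312: ✗
debug_sum = 4816 + 2070 + 5428 + 3091 + 550 + 4849 + 2934 + 6255 = 29993

29993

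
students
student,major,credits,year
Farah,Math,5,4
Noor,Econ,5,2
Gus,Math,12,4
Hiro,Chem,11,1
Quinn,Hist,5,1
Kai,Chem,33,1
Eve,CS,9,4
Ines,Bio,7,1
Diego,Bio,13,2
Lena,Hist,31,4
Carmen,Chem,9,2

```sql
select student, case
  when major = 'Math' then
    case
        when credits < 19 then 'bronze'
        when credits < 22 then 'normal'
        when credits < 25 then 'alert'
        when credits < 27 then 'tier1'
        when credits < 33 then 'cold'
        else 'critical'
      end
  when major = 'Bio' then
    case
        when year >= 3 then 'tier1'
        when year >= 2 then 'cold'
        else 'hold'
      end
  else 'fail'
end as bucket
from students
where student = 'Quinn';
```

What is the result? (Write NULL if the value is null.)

student = Quinn: major=Hist, credits=5, year=1.
major='Hist' → outer ELSE → fail

fail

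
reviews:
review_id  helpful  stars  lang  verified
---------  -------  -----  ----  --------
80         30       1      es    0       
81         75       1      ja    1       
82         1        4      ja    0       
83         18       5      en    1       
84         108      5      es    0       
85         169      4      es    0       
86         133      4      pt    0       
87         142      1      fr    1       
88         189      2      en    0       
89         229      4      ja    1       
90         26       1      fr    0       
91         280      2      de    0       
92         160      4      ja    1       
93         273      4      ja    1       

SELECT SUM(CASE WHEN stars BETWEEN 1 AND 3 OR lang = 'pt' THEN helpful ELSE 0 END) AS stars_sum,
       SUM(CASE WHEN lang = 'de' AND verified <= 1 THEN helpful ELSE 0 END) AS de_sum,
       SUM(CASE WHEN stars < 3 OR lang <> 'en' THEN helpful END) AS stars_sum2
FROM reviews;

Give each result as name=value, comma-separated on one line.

stars_sum=875, de_sum=280, stars_sum2=1815

[stars_sum: stars BETWEEN 1 AND 3 OR lang = 'pt']
review_id=80: ✓ → 30
review_id=81: ✓ → 75
review_id=82: ✗
review_id=83: ✗
review_id=84: ✗
review_id=85: ✗
review_id=86: ✓ → 133
review_id=87: ✓ → 142
review_id=88: ✓ → 189
review_id=89: ✗
review_id=90: ✓ → 26
review_id=91: ✓ → 280
review_id=92: ✗
review_id=93: ✗
stars_sum = 30 + 75 + 133 + 142 + 189 + 26 + 280 = 875
—
[de_sum: lang = 'de' AND verified <= 1]
review_id=80: ✗
review_id=81: ✗
review_id=82: ✗
review_id=83: ✗
review_id=84: ✗
review_id=85: ✗
review_id=86: ✗
review_id=87: ✗
review_id=88: ✗
review_id=89: ✗
review_id=90: ✗
review_id=91: ✓ → 280
review_id=92: ✗
review_id=93: ✗
de_sum = 280
—
[stars_sum2: stars < 3 OR lang <> 'en']
review_id=80: ✓ → 30
review_id=81: ✓ → 75
review_id=82: ✓ → 1
review_id=83: ✗
review_id=84: ✓ → 108
review_id=85: ✓ → 169
review_id=86: ✓ → 133
review_id=87: ✓ → 142
review_id=88: ✓ → 189
review_id=89: ✓ → 229
review_id=90: ✓ → 26
review_id=91: ✓ → 280
review_id=92: ✓ → 160
review_id=93: ✓ → 273
stars_sum2 = 30 + 75 + 1 + 108 + 169 + 133 + 142 + 189 + 229 + 26 + 280 + 160 + 273 = 1815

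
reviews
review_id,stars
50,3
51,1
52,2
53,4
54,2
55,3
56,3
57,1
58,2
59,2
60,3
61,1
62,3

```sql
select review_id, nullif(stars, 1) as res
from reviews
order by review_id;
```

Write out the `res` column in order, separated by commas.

review_id=50: stars=3 vs 1: differ → 3
review_id=51: stars=1 vs 1: equal → NULL
review_id=52: stars=2 vs 1: differ → 2
review_id=53: stars=4 vs 1: differ → 4
review_id=54: stars=2 vs 1: differ → 2
review_id=55: stars=3 vs 1: differ → 3
review_id=56: stars=3 vs 1: differ → 3
review_id=57: stars=1 vs 1: equal → NULL
review_id=58: stars=2 vs 1: differ → 2
review_id=59: stars=2 vs 1: differ → 2
review_id=60: stars=3 vs 1: differ → 3
review_id=61: stars=1 vs 1: equal → NULL
review_id=62: stars=3 vs 1: differ → 3

3, NULL, 2, 4, 2, 3, 3, NULL, 2, 2, 3, NULL, 3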